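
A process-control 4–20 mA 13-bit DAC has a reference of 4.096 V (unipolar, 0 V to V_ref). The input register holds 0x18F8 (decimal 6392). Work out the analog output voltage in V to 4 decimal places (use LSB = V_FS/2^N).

LSB = 4.096 V / 2^13 = 0.500 mV.
Code 0x18F8 = 6392 decimal.
V_out = 0 + 6392 × 0.0005 V = 3.196 V.

3.1960 V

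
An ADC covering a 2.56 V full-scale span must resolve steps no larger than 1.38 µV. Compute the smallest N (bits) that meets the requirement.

21 bits

Number of steps required ≥ 2.56 V / 1.38 µV = 1855072.46.
Need 2^N ≥ 1855072.46; 2^20 = 1048576, 2^21 = 2097152.
Minimum N = 21.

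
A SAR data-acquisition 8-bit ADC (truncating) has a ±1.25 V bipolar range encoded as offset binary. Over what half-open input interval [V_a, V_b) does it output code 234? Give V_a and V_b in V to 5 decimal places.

[1.03516 V, 1.04492 V)

LSB = 2.5/2^8 = 9.766 mV.
V_a = V_low + 234·LSB = 1.03516 V; V_b = V_low + 235·LSB = 1.04492 V.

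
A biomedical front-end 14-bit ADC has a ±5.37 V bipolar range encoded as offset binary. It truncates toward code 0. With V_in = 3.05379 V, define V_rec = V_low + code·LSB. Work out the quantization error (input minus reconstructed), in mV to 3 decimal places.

0.389 mV

One LSB is 10.74 V / 16384 = 0.656 mV.
Scaled input = 12850.5936 LSBs, so code = 12850.
Reconstructed: 3.0534009 V.
V_in − V_rec = 0.000389121 V = 0.389 mV.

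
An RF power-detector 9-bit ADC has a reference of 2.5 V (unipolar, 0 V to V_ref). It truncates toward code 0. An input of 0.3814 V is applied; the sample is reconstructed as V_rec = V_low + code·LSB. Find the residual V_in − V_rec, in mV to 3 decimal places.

0.541 mV

Step size: 2.5 V ÷ 2^9 = 4.883 mV.
(0.3814 − 0)/0.00488281 = 78.1107; ⌊·⌋ gives code 78.
V_rec = 0 + 78·0.00488281 = 0.38085938 V.
V_in − V_rec = 0.000540625 V = 0.541 mV.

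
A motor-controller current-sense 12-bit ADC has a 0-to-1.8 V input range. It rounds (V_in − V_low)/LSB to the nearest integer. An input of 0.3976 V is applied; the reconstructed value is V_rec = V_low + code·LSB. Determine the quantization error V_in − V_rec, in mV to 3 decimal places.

-0.105 mV

LSB = 1.8/2^12 = 439.45 µV.
Scaled input = 904.7609 LSBs, so code = 905.
Code 905 maps back to 0 + 905×0.000439453 V = 0.39770508 V.
Difference: -0.000105078 V → -0.105 mV.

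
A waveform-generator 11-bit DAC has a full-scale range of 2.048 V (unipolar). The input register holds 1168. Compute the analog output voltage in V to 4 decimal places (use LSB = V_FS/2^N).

1.1680 V

LSB = 2.048 V / 2^11 = 1.000 mV.
V_out = 0 + 1168 × 0.001 V = 1.168 V.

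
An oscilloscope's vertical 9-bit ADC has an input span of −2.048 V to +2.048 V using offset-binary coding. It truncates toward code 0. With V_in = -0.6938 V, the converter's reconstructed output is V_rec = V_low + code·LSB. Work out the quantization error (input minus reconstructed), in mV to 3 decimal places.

2.200 mV

LSB = 4.096/2^9 = 8.000 mV.
(-0.6938 − (−2.048))/0.008 = 169.2750; ⌊·⌋ gives code 169.
V_rec = (−2.048) + 169·0.008 = -0.696 V.
Difference: 0.0022 V → 2.200 mV.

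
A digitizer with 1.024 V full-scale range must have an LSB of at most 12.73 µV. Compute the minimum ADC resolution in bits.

Number of steps required ≥ 1.024 V / 12.73 µV = 80439.91.
Need 2^N ≥ 80439.91; 2^16 = 65536, 2^17 = 131072.
Minimum N = 17.

17 bits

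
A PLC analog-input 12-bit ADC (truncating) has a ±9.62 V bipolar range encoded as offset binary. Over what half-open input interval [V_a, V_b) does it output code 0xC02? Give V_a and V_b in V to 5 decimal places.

LSB = 19.24/2^12 = 4.697 mV.
Code 0xC02 = 3074 decimal.
V_a = V_low + 3074·LSB = 4.81939 V; V_b = V_low + 3075·LSB = 4.82409 V.

[4.81939 V, 4.82409 V)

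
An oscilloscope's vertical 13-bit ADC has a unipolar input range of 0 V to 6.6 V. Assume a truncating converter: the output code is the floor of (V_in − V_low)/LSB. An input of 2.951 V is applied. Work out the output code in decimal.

LSB = 6.6 V / 8192 = 0.806 mV.
(2.951 − 0) / 0.000805664 = 3662.817 LSBs.
Floor → code 3662.

code 3662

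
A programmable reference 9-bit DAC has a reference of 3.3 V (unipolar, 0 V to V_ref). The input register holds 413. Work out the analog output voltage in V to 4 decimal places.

2.6619 V

LSB = 3.3 V / 2^9 = 6.445 mV.
V_out = 0 + 413 × 0.00644531 V = 2.66191 V.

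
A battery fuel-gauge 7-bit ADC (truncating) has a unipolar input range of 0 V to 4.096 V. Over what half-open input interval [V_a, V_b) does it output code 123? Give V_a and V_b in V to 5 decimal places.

LSB = 4.096/2^7 = 32.000 mV.
V_a = V_low + 123·LSB = 3.936 V; V_b = V_low + 124·LSB = 3.968 V.

[3.93600 V, 3.96800 V)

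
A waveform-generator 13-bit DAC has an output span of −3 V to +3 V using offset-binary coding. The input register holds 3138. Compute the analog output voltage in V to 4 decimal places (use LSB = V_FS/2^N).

LSB = 6 V / 2^13 = 0.732 mV.
V_out = (−3) + 3138 × 0.000732422 V = -0.70166 V.

-0.7017 V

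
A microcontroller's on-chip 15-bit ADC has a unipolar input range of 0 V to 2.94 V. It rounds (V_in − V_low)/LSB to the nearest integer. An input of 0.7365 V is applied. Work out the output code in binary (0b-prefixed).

code 0b10000000010001 (decimal 8209)

With 32768 levels over 2.94 V, one step is 89.72 µV.
Input sits at 8208.718 steps above V_low.
round(8208.718) = 8209.
In binary (0b-prefixed): 0b10000000010001.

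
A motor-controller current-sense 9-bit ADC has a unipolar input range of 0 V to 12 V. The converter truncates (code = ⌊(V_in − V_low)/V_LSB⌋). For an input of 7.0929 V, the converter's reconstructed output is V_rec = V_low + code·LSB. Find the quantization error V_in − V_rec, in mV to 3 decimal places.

One LSB is 12 V / 512 = 23.438 mV.
(V_in − V_low)/LSB = (7.0929 − 0)/0.0234375 = 302.6304 → code 302 (floor).
Code 302 maps back to 0 + 302×0.0234375 V = 7.078125 V.
Difference: 0.014775 V → 14.775 mV.

14.775 mV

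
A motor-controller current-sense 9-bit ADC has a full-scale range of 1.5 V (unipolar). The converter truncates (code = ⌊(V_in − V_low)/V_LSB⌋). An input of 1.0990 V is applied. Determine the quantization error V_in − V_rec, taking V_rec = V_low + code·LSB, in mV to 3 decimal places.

LSB = 1.5/2^9 = 2.930 mV.
Scaled input = 375.1253 LSBs, so code = 375.
Code 375 maps back to 0 + 375×0.00292969 V = 1.0986328 V.
V_in − V_rec = 0.000367188 V = 0.367 mV.

0.367 mV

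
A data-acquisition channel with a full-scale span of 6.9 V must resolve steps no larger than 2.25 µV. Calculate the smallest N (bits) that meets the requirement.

Number of steps required ≥ 6.9 V / 2.25 µV = 3066666.67.
Need 2^N ≥ 3066666.67; 2^21 = 2097152, 2^22 = 4194304.
Minimum N = 22.

22 bits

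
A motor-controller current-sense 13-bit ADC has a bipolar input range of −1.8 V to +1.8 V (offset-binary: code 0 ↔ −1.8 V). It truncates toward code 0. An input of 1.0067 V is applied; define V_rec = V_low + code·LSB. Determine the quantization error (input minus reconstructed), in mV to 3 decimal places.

Step size: 3.6 V ÷ 2^13 = 439.45 µV.
(V_in − V_low)/LSB = (1.0067 − (−1.8))/0.000439453 = 6386.8018 → code 6386 (floor).
V_rec = (−1.8) + 6386·0.000439453 = 1.0063477 V.
V_in − V_rec = 0.000352344 V = 0.352 mV.

0.352 mV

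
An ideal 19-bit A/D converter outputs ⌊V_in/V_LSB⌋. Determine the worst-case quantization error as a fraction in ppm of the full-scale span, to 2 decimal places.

1.91 ppm

Truncating → worst-case error = 1 LSB = V_FS/2^19, so 1e+06/524288 = 1.90735 ppm of full scale.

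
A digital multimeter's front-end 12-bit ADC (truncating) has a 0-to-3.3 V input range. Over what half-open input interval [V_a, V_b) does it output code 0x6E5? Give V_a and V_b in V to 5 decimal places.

LSB = 3.3/2^12 = 0.806 mV.
Code 0x6E5 = 1765 decimal.
V_a = V_low + 1765·LSB = 1.422 V; V_b = V_low + 1766·LSB = 1.4228 V.

[1.42200 V, 1.42280 V)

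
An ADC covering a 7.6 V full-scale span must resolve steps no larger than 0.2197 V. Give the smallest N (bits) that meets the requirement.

Number of steps required ≥ 7.6 V / 0.2197 V = 34.59.
Need 2^N ≥ 34.59; 2^5 = 32, 2^6 = 64.
Minimum N = 6.

6 bits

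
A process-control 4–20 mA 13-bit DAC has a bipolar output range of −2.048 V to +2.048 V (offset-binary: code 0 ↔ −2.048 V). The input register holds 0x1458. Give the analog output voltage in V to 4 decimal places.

0.5560 V

LSB = 4.096 V / 2^13 = 0.500 mV.
Code 0x1458 = 5208 decimal.
V_out = (−2.048) + 5208 × 0.0005 V = 0.556 V.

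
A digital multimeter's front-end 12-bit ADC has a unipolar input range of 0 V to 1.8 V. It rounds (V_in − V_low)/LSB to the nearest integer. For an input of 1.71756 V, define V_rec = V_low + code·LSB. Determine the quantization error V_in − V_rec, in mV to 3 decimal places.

One LSB is 1.8 V / 4096 = 439.45 µV.
(V_in − V_low)/LSB = (1.71756 − 0)/0.000439453 = 3908.4032 → code 3908 (round).
Code 3908 maps back to 0 + 3908×0.000439453 V = 1.7173828 V.
V_in − V_rec = 0.000177187 V = 0.177 mV.

0.177 mV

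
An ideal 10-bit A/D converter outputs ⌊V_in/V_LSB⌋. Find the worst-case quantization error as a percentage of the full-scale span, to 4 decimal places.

0.0977 %

Truncating → worst-case error = 1 LSB = V_FS/2^10, so 100/1024 = 0.0976562 % of full scale.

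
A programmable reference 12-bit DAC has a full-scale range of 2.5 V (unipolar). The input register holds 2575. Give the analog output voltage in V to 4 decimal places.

1.5717 V

LSB = 2.5 V / 2^12 = 0.610 mV.
V_out = 0 + 2575 × 0.000610352 V = 1.57166 V.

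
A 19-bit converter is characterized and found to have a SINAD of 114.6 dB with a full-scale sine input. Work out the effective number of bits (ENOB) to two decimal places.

18.74 bits

ENOB = (SINAD − 1.76) / 6.02 = (114.6 − 1.76)/6.02 = 18.744.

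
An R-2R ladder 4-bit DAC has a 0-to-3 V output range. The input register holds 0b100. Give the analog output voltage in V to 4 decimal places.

0.7500 V

LSB = 3 V / 2^4 = 187.500 mV.
Code 0b100 = 4 decimal.
V_out = 0 + 4 × 0.1875 V = 0.75 V.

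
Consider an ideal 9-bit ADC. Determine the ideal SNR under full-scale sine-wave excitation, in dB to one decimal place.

SNR ≈ 6.02·N + 1.76 dB = 6.02·9 + 1.76 = 55.94 dB.

55.9 dB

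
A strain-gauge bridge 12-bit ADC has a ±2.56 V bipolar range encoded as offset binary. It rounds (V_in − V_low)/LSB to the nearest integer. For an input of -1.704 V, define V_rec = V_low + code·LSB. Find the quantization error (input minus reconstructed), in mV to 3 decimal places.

Step size: 5.12 V ÷ 2^12 = 1.250 mV.
Scaled input = 684.8000 LSBs, so code = 685.
V_rec = (−2.56) + 685·0.00125 = -1.70375 V.
V_in − V_rec = -0.00025 V = -0.250 mV.

-0.250 mV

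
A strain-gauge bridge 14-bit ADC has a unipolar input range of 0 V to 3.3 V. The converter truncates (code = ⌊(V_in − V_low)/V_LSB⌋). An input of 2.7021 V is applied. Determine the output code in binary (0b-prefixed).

Full-scale span = 3.3 V; LSB = 3.3/2^14 = 201.42 µV.
(V_in − V_low)/LSB = (2.7021 − 0) / 0.000201416 = 13415.517.
⌊·⌋(13415.517) = 13415.
In binary (0b-prefixed): 0b11010001100111.

code 0b11010001100111 (decimal 13415)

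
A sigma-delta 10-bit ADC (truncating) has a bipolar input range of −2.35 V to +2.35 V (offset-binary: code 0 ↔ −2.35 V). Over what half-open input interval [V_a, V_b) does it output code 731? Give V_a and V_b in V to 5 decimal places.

LSB = 4.7/2^10 = 4.590 mV.
V_a = V_low + 731·LSB = 1.00518 V; V_b = V_low + 732·LSB = 1.00977 V.

[1.00518 V, 1.00977 V)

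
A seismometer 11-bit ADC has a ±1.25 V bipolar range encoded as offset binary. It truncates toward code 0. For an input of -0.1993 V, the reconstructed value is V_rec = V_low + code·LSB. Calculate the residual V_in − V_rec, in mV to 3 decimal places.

0.895 mV

Step size: 2.5 V ÷ 2^11 = 1.221 mV.
Scaled input = 860.7334 LSBs, so code = 860.
Code 860 maps back to (−1.25) + 860×0.0012207 V = -0.20019531 V.
Difference: 0.000895312 V → 0.895 mV.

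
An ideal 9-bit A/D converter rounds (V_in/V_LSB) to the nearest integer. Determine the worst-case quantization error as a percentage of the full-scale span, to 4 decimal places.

0.0977 %

Rounding → worst-case error = ½ LSB = V_FS/2^10, so 100/1024 = 0.0976562 % of full scale.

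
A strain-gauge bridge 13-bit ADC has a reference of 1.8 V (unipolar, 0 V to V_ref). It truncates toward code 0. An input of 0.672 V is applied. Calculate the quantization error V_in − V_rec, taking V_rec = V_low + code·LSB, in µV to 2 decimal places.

Step size: 1.8 V ÷ 2^13 = 219.73 µV.
Scaled input = 3058.3467 LSBs, so code = 3058.
Reconstructed: 0.67192383 V.
Difference: 7.61719e-05 V → 76.17 µV.

76.17 µV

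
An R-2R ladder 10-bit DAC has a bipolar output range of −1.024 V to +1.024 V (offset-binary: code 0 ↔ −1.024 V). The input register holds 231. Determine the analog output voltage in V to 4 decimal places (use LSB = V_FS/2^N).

-0.5620 V

LSB = 2.048 V / 2^10 = 2.000 mV.
V_out = (−1.024) + 231 × 0.002 V = -0.562 V.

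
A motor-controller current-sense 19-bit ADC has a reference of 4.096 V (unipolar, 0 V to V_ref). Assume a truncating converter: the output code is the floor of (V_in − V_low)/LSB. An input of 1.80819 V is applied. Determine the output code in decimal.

code 231448

LSB = 4.096 V / 524288 = 7.81 µV.
(1.80819 − 0) / 7.8125e-06 = 231448.320 LSBs.
Floor → code 231448.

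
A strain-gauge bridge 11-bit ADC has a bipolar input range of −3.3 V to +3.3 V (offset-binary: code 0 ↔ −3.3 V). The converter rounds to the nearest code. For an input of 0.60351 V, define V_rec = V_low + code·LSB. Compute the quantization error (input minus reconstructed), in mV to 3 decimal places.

0.873 mV

LSB = 6.6/2^11 = 3.223 mV.
(V_in − V_low)/LSB = (0.60351 − (−3.3))/0.00322266 = 1211.2710 → code 1211 (round).
V_rec = (−3.3) + 1211·0.00322266 = 0.60263672 V.
V_in − V_rec = 0.000873281 V = 0.873 mV.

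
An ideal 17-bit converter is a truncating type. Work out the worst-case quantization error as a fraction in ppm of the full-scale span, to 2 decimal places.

7.63 ppm

Truncating → worst-case error = 1 LSB = V_FS/2^17, so 1e+06/131072 = 7.62939 ppm of full scale.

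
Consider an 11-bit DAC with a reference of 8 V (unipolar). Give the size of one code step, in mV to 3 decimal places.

3.906 mV

Full-scale span = 8 V.
LSB = 8 / 2^11 = 8 / 2048 = 0.00390625 V = 3.906 mV.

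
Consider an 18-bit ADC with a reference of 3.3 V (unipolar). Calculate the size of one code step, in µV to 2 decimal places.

Full-scale span = 3.3 V.
LSB = 3.3 / 2^18 = 3.3 / 262144 = 1.25885e-05 V = 12.59 µV.

12.59 µV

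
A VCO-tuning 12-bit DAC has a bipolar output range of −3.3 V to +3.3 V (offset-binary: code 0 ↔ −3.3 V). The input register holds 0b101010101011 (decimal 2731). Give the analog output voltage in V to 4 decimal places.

1.1005 V

LSB = 6.6 V / 2^12 = 1.611 mV.
Code 0b101010101011 = 2731 decimal.
V_out = (−3.3) + 2731 × 0.00161133 V = 1.10054 V.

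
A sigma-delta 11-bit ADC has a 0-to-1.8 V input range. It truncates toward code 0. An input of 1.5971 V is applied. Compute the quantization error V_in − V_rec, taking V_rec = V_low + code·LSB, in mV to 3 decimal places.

LSB = 1.8/2^11 = 0.879 mV.
(V_in − V_low)/LSB = (1.5971 − 0)/0.000878906 = 1817.1449 → code 1817 (floor).
V_rec = 0 + 1817·0.000878906 = 1.5969727 V.
V_in − V_rec = 0.000127344 V = 0.127 mV.

0.127 mV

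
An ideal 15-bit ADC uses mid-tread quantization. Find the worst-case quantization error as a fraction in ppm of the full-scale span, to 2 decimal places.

Rounding → worst-case error = ½ LSB = V_FS/2^16, so 1e+06/65536 = 15.2588 ppm of full scale.

15.26 ppm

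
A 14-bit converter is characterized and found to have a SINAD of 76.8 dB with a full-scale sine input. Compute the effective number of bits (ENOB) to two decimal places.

12.47 bits

ENOB = (SINAD − 1.76) / 6.02 = (76.8 − 1.76)/6.02 = 12.465.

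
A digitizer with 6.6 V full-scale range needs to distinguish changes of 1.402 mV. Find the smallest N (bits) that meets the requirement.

Number of steps required ≥ 6.6 V / 1.402 mV = 4707.56.
Need 2^N ≥ 4707.56; 2^12 = 4096, 2^13 = 8192.
Minimum N = 13.

13 bits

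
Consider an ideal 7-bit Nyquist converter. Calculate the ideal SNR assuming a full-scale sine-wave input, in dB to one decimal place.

43.9 dB

SNR ≈ 6.02·N + 1.76 dB = 6.02·7 + 1.76 = 43.90 dB.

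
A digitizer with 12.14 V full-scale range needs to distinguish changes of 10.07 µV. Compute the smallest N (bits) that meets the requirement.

21 bits

Number of steps required ≥ 12.14 V / 10.07 µV = 1205561.07.
Need 2^N ≥ 1205561.07; 2^20 = 1048576, 2^21 = 2097152.
Minimum N = 21.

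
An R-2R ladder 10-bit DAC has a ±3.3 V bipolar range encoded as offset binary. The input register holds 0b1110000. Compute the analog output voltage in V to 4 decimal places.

LSB = 6.6 V / 2^10 = 6.445 mV.
Code 0b1110000 = 112 decimal.
V_out = (−3.3) + 112 × 0.00644531 V = -2.57812 V.

-2.5781 V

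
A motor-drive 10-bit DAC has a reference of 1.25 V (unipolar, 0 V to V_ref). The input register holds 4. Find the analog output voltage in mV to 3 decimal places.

4.883 mV

LSB = 1.25 V / 2^10 = 1.221 mV.
V_out = 0 + 4 × 0.0012207 V = 0.00488281 V.
= 4.883 mV.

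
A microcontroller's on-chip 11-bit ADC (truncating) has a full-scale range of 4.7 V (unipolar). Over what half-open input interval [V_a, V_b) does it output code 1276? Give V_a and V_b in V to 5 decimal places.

LSB = 4.7/2^11 = 2.295 mV.
V_a = V_low + 1276·LSB = 2.92832 V; V_b = V_low + 1277·LSB = 2.93062 V.

[2.92832 V, 2.93062 V)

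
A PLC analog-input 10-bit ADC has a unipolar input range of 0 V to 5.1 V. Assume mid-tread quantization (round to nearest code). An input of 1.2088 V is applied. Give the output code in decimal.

With 1024 levels over 5.1 V, one step is 4.980 mV.
(1.2088 − 0) / 0.00498047 = 242.708 LSBs.
So the output code is 243.

code 243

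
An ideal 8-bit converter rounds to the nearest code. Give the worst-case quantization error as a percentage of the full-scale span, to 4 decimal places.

0.1953 %

Rounding → worst-case error = ½ LSB = V_FS/2^9, so 100/512 = 0.195312 % of full scale.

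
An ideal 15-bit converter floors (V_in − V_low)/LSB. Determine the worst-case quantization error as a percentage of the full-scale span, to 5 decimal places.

Truncating → worst-case error = 1 LSB = V_FS/2^15, so 100/32768 = 0.00305176 % of full scale.

0.00305 %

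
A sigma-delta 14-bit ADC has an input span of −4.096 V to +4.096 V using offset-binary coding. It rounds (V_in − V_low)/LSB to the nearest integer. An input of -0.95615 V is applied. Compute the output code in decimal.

code 6280

Full-scale span = 8.192 V; LSB = 8.192/2^14 = 0.500 mV.
(-0.95615 − (−4.096)) / 0.0005 = 6279.700 LSBs.
round(6279.700) = 6280.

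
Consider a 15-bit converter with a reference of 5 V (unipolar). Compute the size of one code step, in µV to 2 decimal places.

Full-scale span = 5 V.
LSB = 5 / 2^15 = 5 / 32768 = 0.000152588 V = 152.59 µV.

152.59 µV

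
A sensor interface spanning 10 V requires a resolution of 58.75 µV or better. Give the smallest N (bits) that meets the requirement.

18 bits

Number of steps required ≥ 10 V / 58.75 µV = 170212.77.
Need 2^N ≥ 170212.77; 2^17 = 131072, 2^18 = 262144.
Minimum N = 18.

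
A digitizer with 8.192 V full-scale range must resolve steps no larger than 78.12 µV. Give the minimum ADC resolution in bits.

Number of steps required ≥ 8.192 V / 78.12 µV = 104864.31.
Need 2^N ≥ 104864.31; 2^16 = 65536, 2^17 = 131072.
Minimum N = 17.

17 bits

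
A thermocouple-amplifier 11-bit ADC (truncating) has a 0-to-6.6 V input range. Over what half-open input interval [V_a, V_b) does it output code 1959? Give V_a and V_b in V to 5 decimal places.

[6.31318 V, 6.31641 V)

LSB = 6.6/2^11 = 3.223 mV.
V_a = V_low + 1959·LSB = 6.31318 V; V_b = V_low + 1960·LSB = 6.31641 V.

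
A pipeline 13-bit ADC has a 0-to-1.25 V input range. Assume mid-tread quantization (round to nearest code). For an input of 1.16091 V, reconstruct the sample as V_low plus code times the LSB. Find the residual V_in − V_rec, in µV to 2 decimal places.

21.33 µV

LSB = 1.25/2^13 = 152.59 µV.
(1.16091 − 0)/0.000152588 = 7608.1398; round gives code 7608.
Code 7608 maps back to 0 + 7608×0.000152588 V = 1.1608887 V.
Difference: 2.13281e-05 V → 21.33 µV.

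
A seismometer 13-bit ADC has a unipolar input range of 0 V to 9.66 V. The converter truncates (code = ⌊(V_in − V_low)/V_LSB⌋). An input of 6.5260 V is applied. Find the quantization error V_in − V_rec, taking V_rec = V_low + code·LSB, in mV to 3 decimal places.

0.312 mV

LSB = 9.66/2^13 = 1.179 mV.
(V_in − V_low)/LSB = (6.5260 − 0)/0.0011792 = 5534.2642 → code 5534 (floor).
Reconstructed: 6.5256885 V.
Difference: 0.000311523 V → 0.312 mV.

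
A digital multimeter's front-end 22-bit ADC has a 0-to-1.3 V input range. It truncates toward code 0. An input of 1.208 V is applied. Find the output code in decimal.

code 3897476

LSB = 1.3 V / 4194304 = 0.31 µV.
(V_in − V_low)/LSB = (1.208 − 0) / 3.09944e-07 = 3897476.332.
⌊·⌋(3897476.332) = 3897476.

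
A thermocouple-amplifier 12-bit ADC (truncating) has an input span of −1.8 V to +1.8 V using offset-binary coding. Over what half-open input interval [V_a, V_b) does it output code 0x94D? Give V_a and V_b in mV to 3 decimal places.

LSB = 3.6/2^12 = 0.879 mV.
Code 0x94D = 2381 decimal.
V_a = V_low + 2381·LSB = 0.292676 V; V_b = V_low + 2382·LSB = 0.293555 V.

[292.676 mV, 293.555 mV)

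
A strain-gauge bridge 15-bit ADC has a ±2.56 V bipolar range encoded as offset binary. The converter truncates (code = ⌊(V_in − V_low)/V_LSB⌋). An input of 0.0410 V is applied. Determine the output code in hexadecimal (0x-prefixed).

code 0x4106 (decimal 16646)

LSB = 5.12 V / 32768 = 156.25 µV.
(0.0410 − (−2.56)) / 0.00015625 = 16646.400 LSBs.
Floor → code 16646.
In hexadecimal (0x-prefixed): 0x4106.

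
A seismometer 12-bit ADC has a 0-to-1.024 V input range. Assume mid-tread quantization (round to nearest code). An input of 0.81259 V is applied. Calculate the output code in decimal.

code 3250

With 4096 levels over 1.024 V, one step is 250.00 µV.
(V_in − V_low)/LSB = (0.81259 − 0) / 0.00025 = 3250.360.
So the output code is 3250.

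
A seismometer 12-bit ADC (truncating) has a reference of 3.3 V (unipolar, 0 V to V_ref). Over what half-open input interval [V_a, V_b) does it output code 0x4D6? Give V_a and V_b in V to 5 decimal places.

[0.99741 V, 0.99822 V)

LSB = 3.3/2^12 = 0.806 mV.
Code 0x4D6 = 1238 decimal.
V_a = V_low + 1238·LSB = 0.997412 V; V_b = V_low + 1239·LSB = 0.998218 V.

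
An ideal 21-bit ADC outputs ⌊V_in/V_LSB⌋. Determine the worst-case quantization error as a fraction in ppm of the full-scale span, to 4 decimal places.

0.4768 ppm

Truncating → worst-case error = 1 LSB = V_FS/2^21, so 1e+06/2097152 = 0.476837 ppm of full scale.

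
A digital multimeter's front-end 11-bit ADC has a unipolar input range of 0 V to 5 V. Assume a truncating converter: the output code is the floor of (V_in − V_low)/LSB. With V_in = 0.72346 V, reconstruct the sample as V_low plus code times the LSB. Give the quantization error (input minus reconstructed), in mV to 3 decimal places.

0.804 mV

One LSB is 5 V / 2048 = 2.441 mV.
(0.72346 − 0)/0.00244141 = 296.3292; ⌊·⌋ gives code 296.
Code 296 maps back to 0 + 296×0.00244141 V = 0.72265625 V.
V_in − V_rec = 0.00080375 V = 0.804 mV.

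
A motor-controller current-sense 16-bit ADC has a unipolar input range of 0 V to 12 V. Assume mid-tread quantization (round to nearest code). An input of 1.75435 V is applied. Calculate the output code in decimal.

code 9581

LSB = 12 V / 65536 = 183.11 µV.
Input sits at 9581.090 steps above V_low.
So the output code is 9581.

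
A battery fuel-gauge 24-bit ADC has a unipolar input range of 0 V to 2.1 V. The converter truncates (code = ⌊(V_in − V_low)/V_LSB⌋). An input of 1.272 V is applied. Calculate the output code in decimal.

Full-scale span = 2.1 V; LSB = 2.1/2^24 = 0.13 µV.
Input sits at 10162199.406 steps above V_low.
So the output code is 10162199.

code 10162199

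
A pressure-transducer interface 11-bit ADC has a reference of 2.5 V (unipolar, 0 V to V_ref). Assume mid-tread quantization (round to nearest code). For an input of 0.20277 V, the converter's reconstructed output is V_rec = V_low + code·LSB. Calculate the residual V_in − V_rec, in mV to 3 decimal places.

0.133 mV

One LSB is 2.5 V / 2048 = 1.221 mV.
Scaled input = 166.1092 LSBs, so code = 166.
Code 166 maps back to 0 + 166×0.0012207 V = 0.20263672 V.
Difference: 0.000133281 V → 0.133 mV.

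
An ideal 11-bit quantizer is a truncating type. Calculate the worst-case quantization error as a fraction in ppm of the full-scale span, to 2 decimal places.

488.28 ppm

Truncating → worst-case error = 1 LSB = V_FS/2^11, so 1e+06/2048 = 488.281 ppm of full scale.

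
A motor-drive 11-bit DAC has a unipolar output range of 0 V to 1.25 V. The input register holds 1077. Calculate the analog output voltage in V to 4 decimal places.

0.6573 V

LSB = 1.25 V / 2^11 = 0.610 mV.
V_out = 0 + 1077 × 0.000610352 V = 0.657349 V.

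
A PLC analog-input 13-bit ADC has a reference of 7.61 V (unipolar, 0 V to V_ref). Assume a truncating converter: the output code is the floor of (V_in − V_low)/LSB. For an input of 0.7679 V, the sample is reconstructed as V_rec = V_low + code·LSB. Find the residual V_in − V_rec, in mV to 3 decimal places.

One LSB is 7.61 V / 8192 = 0.929 mV.
(V_in − V_low)/LSB = (0.7679 − 0)/0.000928955 = 826.6277 → code 826 (floor).
Reconstructed: 0.76731689 V.
Error = 0.7679 − 0.76731689 = 0.000583105 V = 0.583 mV.

0.583 mV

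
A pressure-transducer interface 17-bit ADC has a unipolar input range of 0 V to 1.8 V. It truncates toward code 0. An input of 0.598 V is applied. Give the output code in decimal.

LSB = 1.8 V / 131072 = 13.73 µV.
Input sits at 43545.031 steps above V_low.
So the output code is 43545.

code 43545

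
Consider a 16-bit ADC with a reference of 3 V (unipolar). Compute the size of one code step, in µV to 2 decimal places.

Full-scale span = 3 V.
LSB = 3 / 2^16 = 3 / 65536 = 4.57764e-05 V = 45.78 µV.

45.78 µV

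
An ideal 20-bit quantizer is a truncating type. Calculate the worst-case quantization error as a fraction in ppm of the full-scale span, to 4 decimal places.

0.9537 ppm

Truncating → worst-case error = 1 LSB = V_FS/2^20, so 1e+06/1048576 = 0.953674 ppm of full scale.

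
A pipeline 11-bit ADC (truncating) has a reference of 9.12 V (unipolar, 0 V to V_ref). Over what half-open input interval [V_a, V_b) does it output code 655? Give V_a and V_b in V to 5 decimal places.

LSB = 9.12/2^11 = 4.453 mV.
V_a = V_low + 655·LSB = 2.9168 V; V_b = V_low + 656·LSB = 2.92125 V.

[2.91680 V, 2.92125 V)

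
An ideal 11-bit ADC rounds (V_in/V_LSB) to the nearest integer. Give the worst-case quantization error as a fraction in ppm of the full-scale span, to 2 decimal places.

Rounding → worst-case error = ½ LSB = V_FS/2^12, so 1e+06/4096 = 244.141 ppm of full scale.

244.14 ppm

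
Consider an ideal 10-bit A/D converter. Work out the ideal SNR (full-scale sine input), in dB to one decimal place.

62.0 dB

SNR ≈ 6.02·N + 1.76 dB = 6.02·10 + 1.76 = 61.96 dB.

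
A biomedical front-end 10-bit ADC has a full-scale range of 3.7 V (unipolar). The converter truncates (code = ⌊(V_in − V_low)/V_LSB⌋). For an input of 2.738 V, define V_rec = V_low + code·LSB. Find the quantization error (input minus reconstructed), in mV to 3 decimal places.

Step size: 3.7 V ÷ 2^10 = 3.613 mV.
Scaled input = 757.7600 LSBs, so code = 757.
V_rec = 0 + 757·0.00361328 = 2.7352539 V.
Difference: 0.00274609 V → 2.746 mV.

2.746 mV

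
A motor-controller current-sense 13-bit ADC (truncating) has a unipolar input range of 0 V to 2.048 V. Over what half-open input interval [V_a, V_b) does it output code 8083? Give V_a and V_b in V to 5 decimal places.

[2.02075 V, 2.02100 V)

LSB = 2.048/2^13 = 250.00 µV.
V_a = V_low + 8083·LSB = 2.02075 V; V_b = V_low + 8084·LSB = 2.021 V.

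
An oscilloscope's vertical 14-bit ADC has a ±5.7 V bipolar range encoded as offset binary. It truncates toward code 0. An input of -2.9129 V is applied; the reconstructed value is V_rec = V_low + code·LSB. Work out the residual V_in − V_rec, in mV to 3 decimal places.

Step size: 11.4 V ÷ 2^14 = 0.696 mV.
Scaled input = 4005.6006 LSBs, so code = 4005.
Code 4005 maps back to (−5.7) + 4005×0.000695801 V = -2.9133179 V.
Difference: 0.000417871 V → 0.418 mV.

0.418 mV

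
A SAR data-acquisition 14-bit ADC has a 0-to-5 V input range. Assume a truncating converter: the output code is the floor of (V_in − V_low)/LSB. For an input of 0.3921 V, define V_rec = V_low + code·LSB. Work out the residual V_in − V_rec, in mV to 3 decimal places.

0.254 mV

Step size: 5 V ÷ 2^14 = 305.18 µV.
Scaled input = 1284.8333 LSBs, so code = 1284.
Reconstructed: 0.3918457 V.
Error = 0.3921 − 0.3918457 = 0.000254297 V = 0.254 mV.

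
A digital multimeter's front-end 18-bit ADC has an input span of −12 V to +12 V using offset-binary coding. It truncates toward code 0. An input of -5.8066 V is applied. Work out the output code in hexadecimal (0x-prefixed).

Full-scale span = 24 V; LSB = 24/2^18 = 91.55 µV.
(V_in − V_low)/LSB = (-5.8066 − (−12)) / 9.15527e-05 = 67648.444.
So the output code is 67648.
In hexadecimal (0x-prefixed): 0x10840.

code 0x10840 (decimal 67648)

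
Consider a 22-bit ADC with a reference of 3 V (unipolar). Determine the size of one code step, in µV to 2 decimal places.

0.72 µV

Full-scale span = 3 V.
LSB = 3 / 2^22 = 3 / 4194304 = 7.15256e-07 V = 0.72 µV.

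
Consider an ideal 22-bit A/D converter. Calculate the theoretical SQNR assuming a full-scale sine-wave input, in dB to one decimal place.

SNR ≈ 6.02·N + 1.76 dB = 6.02·22 + 1.76 = 134.20 dB.

134.2 dB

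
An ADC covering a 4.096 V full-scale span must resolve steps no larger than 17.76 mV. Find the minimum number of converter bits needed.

8 bits

Number of steps required ≥ 4.096 V / 17.76 mV = 230.63.
Need 2^N ≥ 230.63; 2^7 = 128, 2^8 = 256.
Minimum N = 8.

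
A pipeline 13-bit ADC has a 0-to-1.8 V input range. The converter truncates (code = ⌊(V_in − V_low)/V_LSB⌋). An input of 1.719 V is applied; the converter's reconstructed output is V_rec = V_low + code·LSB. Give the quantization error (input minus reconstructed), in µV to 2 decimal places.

79.10 µV

One LSB is 1.8 V / 8192 = 219.73 µV.
(1.719 − 0)/0.000219727 = 7823.3600; ⌊·⌋ gives code 7823.
V_rec = 0 + 7823·0.000219727 = 1.7189209 V.
V_in − V_rec = 7.91016e-05 V = 79.10 µV.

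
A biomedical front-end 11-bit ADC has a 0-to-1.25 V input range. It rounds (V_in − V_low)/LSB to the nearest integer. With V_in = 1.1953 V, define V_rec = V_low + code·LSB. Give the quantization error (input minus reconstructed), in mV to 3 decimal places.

Step size: 1.25 V ÷ 2^11 = 0.610 mV.
(1.1953 − 0)/0.000610352 = 1958.3795; round gives code 1958.
Reconstructed: 1.1950684 V.
V_in − V_rec = 0.000231641 V = 0.232 mV.

0.232 mV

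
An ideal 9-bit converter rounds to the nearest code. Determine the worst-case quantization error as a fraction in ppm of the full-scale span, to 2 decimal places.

976.56 ppm

Rounding → worst-case error = ½ LSB = V_FS/2^10, so 1e+06/1024 = 976.562 ppm of full scale.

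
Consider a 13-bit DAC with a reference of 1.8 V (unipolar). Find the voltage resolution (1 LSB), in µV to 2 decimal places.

Full-scale span = 1.8 V.
LSB = 1.8 / 2^13 = 1.8 / 8192 = 0.000219727 V = 219.73 µV.

219.73 µV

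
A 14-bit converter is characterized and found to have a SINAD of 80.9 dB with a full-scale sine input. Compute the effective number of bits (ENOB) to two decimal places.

13.15 bits

ENOB = (SINAD − 1.76) / 6.02 = (80.9 − 1.76)/6.02 = 13.146.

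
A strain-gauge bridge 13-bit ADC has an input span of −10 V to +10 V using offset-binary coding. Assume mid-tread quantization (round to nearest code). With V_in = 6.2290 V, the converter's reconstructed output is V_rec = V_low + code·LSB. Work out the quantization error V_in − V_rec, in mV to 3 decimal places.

LSB = 20/2^13 = 2.441 mV.
Scaled input = 6647.3984 LSBs, so code = 6647.
Code 6647 maps back to (−10) + 6647×0.00244141 V = 6.2280273 V.
V_in − V_rec = 0.000972656 V = 0.973 mV.

0.973 mV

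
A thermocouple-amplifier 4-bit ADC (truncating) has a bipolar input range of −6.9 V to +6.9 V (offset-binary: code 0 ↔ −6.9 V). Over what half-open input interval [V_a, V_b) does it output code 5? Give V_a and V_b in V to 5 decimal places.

[-2.58750 V, -1.72500 V)

LSB = 13.8/2^4 = 0.8625 V.
V_a = V_low + 5·LSB = -2.5875 V; V_b = V_low + 6·LSB = -1.725 V.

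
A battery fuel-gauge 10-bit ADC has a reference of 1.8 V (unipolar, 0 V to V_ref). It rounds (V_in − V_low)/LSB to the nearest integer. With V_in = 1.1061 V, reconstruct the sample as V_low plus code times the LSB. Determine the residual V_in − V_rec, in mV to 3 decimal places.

0.436 mV

LSB = 1.8/2^10 = 1.758 mV.
(V_in − V_low)/LSB = (1.1061 − 0)/0.00175781 = 629.2480 → code 629 (round).
V_rec = 0 + 629·0.00175781 = 1.1056641 V.
V_in − V_rec = 0.000435938 V = 0.436 mV.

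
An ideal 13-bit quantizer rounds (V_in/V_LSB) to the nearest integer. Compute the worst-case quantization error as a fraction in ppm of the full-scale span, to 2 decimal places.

61.04 ppm

Rounding → worst-case error = ½ LSB = V_FS/2^14, so 1e+06/16384 = 61.0352 ppm of full scale.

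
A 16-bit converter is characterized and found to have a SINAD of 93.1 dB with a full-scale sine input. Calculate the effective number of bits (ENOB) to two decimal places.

15.17 bits

ENOB = (SINAD − 1.76) / 6.02 = (93.1 − 1.76)/6.02 = 15.173.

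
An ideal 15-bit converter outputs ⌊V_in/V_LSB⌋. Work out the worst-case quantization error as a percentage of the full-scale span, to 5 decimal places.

0.00305 %

Truncating → worst-case error = 1 LSB = V_FS/2^15, so 100/32768 = 0.00305176 % of full scale.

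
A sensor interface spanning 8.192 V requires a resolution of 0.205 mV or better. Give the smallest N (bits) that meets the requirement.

Number of steps required ≥ 8.192 V / 0.205 mV = 39960.98.
Need 2^N ≥ 39960.98; 2^15 = 32768, 2^16 = 65536.
Minimum N = 16.

16 bits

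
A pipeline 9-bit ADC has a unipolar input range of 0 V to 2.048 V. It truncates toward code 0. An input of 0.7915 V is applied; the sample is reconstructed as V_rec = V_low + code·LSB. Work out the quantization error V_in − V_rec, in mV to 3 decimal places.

LSB = 2.048/2^9 = 4.000 mV.
(V_in − V_low)/LSB = (0.7915 − 0)/0.004 = 197.8750 → code 197 (floor).
Reconstructed: 0.788 V.
Error = 0.7915 − 0.788 = 0.0035 V = 3.500 mV.

3.500 mV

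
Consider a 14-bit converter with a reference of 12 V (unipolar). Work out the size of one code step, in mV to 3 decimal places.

0.732 mV

Full-scale span = 12 V.
LSB = 12 / 2^14 = 12 / 16384 = 0.000732422 V = 0.732 mV.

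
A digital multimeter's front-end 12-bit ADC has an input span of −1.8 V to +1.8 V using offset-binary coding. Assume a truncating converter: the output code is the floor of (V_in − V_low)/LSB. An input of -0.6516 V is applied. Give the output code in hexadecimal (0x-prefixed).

With 4096 levels over 3.6 V, one step is 0.879 mV.
(-0.6516 − (−1.8)) / 0.000878906 = 1306.624 LSBs.
Floor → code 1306.
In hexadecimal (0x-prefixed): 0x51A.

code 0x51A (decimal 1306)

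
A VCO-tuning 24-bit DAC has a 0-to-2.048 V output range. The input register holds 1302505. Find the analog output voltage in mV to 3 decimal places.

158.997 mV

LSB = 2.048 V / 2^24 = 0.12 µV.
V_out = 0 + 1302505 × 1.2207e-07 V = 0.158997 V.
= 158.997 mV.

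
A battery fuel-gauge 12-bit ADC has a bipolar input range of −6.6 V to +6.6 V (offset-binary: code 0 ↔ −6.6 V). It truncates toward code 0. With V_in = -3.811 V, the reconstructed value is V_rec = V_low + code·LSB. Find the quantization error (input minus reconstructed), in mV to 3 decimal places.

Step size: 13.2 V ÷ 2^12 = 3.223 mV.
(V_in − V_low)/LSB = (-3.811 − (−6.6))/0.00322266 = 865.4352 → code 865 (floor).
Code 865 maps back to (−6.6) + 865×0.00322266 V = -3.8124023 V.
Difference: 0.00140234 V → 1.402 mV.

1.402 mV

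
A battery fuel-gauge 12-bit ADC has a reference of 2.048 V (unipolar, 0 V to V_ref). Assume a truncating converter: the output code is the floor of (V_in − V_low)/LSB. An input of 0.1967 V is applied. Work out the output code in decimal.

Full-scale span = 2.048 V; LSB = 2.048/2^12 = 0.500 mV.
Input sits at 393.400 steps above V_low.
⌊·⌋(393.400) = 393.

code 393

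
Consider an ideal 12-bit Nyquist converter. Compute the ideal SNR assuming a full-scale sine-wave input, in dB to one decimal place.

74.0 dB

SNR ≈ 6.02·N + 1.76 dB = 6.02·12 + 1.76 = 74.00 dB.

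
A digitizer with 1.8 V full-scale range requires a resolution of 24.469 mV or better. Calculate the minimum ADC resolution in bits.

7 bits

Number of steps required ≥ 1.8 V / 24.469 mV = 73.56.
Need 2^N ≥ 73.56; 2^6 = 64, 2^7 = 128.
Minimum N = 7.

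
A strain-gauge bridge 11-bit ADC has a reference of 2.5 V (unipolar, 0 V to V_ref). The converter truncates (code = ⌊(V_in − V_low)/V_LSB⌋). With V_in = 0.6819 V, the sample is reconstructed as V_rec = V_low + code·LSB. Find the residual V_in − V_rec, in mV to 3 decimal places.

0.748 mV

One LSB is 2.5 V / 2048 = 1.221 mV.
(0.6819 − 0)/0.0012207 = 558.6125; ⌊·⌋ gives code 558.
Code 558 maps back to 0 + 558×0.0012207 V = 0.68115234 V.
Difference: 0.000747656 V → 0.748 mV.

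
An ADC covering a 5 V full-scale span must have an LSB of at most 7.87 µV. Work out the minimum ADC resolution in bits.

Number of steps required ≥ 5 V / 7.87 µV = 635324.02.
Need 2^N ≥ 635324.02; 2^19 = 524288, 2^20 = 1048576.
Minimum N = 20.

20 bits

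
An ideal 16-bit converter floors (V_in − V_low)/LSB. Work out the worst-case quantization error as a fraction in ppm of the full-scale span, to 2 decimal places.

15.26 ppm

Truncating → worst-case error = 1 LSB = V_FS/2^16, so 1e+06/65536 = 15.2588 ppm of full scale.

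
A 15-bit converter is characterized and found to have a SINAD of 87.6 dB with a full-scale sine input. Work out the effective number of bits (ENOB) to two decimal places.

ENOB = (SINAD − 1.76) / 6.02 = (87.6 − 1.76)/6.02 = 14.259.

14.26 bits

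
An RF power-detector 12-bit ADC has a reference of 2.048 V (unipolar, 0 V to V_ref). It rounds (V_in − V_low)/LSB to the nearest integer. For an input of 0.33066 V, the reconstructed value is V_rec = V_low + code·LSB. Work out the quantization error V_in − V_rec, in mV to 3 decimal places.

0.160 mV

LSB = 2.048/2^12 = 0.500 mV.
Scaled input = 661.3200 LSBs, so code = 661.
Code 661 maps back to 0 + 661×0.0005 V = 0.3305 V.
Error = 0.33066 − 0.3305 = 0.00016 V = 0.160 mV.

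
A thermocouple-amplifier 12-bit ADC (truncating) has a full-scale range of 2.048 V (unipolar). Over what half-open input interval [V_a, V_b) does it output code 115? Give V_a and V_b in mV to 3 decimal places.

LSB = 2.048/2^12 = 0.500 mV.
V_a = V_low + 115·LSB = 0.0575 V; V_b = V_low + 116·LSB = 0.058 V.

[57.500 mV, 58.000 mV)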